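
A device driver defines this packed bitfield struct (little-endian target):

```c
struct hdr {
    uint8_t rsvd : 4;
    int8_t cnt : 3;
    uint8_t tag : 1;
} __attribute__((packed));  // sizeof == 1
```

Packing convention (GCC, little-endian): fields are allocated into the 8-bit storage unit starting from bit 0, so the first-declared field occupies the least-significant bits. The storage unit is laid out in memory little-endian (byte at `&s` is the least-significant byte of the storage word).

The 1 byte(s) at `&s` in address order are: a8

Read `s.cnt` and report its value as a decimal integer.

2

[0]=0xa8 (little-endian) → word 0xa8
rsvd:4 @ bit 0 → (0xa8>>0)&0xf = 0x8
cnt:3 @ bit 4 → (0xa8>>4)&0x7 = 0x2  ←
tag:1 @ bit 7 → (0xa8>>7)&0x1 = 0x1
cnt signed 3b, MSB=0: value = 2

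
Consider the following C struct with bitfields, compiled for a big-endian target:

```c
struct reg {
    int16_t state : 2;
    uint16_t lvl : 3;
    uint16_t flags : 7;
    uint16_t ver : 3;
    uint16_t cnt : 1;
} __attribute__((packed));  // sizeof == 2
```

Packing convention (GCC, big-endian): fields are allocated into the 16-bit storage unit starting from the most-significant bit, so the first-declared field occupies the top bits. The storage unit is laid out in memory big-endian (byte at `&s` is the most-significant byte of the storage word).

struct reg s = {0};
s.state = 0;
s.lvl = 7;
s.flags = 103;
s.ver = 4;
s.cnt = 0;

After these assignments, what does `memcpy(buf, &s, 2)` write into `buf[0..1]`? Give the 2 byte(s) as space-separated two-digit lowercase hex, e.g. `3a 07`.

3e 78

state:2 = 0 → 0x0 << 14 → word 0x0000
lvl:3 = 7 → 0x7 << 11 → word 0x3800
flags:7 = 103 → 0x67 << 4 → word 0x3e70
ver:3 = 4 → 0x4 << 1 → word 0x3e78
cnt:1 = 0 → 0x0 << 0 → word 0x3e78
word = 0x3e78 → big-endian bytes:
  [0]=0x3e  [1]=0x78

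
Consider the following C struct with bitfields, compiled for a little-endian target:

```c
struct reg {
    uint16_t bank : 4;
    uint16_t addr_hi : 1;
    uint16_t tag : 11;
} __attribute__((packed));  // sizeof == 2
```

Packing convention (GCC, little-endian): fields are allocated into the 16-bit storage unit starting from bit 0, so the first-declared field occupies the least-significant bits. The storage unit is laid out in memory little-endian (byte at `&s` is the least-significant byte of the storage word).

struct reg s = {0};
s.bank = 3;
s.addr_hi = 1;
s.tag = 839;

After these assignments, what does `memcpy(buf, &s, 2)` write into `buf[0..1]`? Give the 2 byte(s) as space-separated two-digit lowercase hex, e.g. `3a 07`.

f3 68

bank:4 = 3 → 0x3 << 0 → word 0x0003
addr_hi:1 = 1 → 0x1 << 4 → word 0x0013
tag:11 = 839 → 0x347 << 5 → word 0x68f3
word = 0x68f3 → little-endian bytes:
  [0]=0xf3  [1]=0x68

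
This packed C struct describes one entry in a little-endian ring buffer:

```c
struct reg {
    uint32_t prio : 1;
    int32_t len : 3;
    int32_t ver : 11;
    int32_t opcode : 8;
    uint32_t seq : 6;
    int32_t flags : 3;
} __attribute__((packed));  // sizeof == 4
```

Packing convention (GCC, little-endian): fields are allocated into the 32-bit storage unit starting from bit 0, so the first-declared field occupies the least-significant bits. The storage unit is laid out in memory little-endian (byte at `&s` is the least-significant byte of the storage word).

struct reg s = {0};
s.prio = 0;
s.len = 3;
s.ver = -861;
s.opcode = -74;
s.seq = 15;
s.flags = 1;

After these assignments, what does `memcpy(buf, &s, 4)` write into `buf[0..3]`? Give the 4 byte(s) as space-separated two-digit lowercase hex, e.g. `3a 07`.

[0+:1] prio=0 & 0x1 = 0x0; word=0x00000000
[1+:3] len=3 & 0x7 = 0x3; word=0x00000006
[4+:11] ver=-861 & 0x7ff = 0x4a3; word=0x00004a36
[15+:8] opcode=-74 & 0xff = 0xb6; word=0x005b4a36
[23+:6] seq=15 & 0x3f = 0xf; word=0x07db4a36
[29+:3] flags=1 & 0x7 = 0x1; word=0x27db4a36
word = 0x27db4a36 → little-endian bytes:
  [0]=0x36  [1]=0x4a  [2]=0xdb  [3]=0x27

36 4a db 27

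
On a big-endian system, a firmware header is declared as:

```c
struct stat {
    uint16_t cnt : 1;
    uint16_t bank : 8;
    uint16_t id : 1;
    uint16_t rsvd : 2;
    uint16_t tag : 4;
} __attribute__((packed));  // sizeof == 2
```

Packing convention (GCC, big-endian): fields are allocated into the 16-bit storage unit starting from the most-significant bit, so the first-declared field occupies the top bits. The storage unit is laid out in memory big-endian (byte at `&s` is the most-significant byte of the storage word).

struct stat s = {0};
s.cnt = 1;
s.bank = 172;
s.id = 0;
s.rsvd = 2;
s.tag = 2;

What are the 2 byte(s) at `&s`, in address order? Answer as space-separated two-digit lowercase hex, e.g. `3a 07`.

[15+:1] cnt=1 & 0x1 = 0x1; word=0x8000
[7+:8] bank=172 & 0xff = 0xac; word=0xd600
[6+:1] id=0 & 0x1 = 0x0; word=0xd600
[4+:2] rsvd=2 & 0x3 = 0x2; word=0xd620
[0+:4] tag=2 & 0xf = 0x2; word=0xd622
word = 0xd622 → big-endian bytes:
  [0]=0xd6  [1]=0x22

d6 22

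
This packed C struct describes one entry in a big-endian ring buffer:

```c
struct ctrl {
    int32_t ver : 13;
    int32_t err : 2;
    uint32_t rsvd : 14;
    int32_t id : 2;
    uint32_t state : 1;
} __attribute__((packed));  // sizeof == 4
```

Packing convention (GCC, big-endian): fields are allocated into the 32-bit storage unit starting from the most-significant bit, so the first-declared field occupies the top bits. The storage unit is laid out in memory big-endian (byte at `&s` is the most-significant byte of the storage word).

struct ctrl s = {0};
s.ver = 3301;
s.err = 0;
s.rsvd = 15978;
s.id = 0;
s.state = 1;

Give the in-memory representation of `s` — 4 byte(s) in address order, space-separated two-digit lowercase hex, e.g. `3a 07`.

[19+:13] ver=3301 & 0x1fff = 0xce5; word=0x67280000
[17+:2] err=0 & 0x3 = 0x0; word=0x67280000
[3+:14] rsvd=15978 & 0x3fff = 0x3e6a; word=0x6729f350
[1+:2] id=0 & 0x3 = 0x0; word=0x6729f350
[0+:1] state=1 & 0x1 = 0x1; word=0x6729f351
word = 0x6729f351 → big-endian bytes:
  [0]=0x67  [1]=0x29  [2]=0xf3  [3]=0x51

67 29 f3 51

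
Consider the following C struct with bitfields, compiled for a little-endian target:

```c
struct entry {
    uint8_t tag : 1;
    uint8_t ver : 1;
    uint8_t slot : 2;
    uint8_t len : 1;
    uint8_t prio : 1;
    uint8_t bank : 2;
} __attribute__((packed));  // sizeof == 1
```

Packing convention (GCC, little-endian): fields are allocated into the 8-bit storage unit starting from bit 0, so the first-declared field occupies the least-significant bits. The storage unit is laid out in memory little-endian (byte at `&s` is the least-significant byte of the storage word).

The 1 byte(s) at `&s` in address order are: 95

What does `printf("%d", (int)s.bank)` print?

[0]=0x95 (little-endian) → word 0x95
tag:1 @ bit 0 → (0x95>>0)&0x1 = 0x1
ver:1 @ bit 1 → (0x95>>1)&0x1 = 0x0
slot:2 @ bit 2 → (0x95>>2)&0x3 = 0x1
len:1 @ bit 4 → (0x95>>4)&0x1 = 0x1
prio:1 @ bit 5 → (0x95>>5)&0x1 = 0x0
bank:2 @ bit 6 → (0x95>>6)&0x3 = 0x2  ←

2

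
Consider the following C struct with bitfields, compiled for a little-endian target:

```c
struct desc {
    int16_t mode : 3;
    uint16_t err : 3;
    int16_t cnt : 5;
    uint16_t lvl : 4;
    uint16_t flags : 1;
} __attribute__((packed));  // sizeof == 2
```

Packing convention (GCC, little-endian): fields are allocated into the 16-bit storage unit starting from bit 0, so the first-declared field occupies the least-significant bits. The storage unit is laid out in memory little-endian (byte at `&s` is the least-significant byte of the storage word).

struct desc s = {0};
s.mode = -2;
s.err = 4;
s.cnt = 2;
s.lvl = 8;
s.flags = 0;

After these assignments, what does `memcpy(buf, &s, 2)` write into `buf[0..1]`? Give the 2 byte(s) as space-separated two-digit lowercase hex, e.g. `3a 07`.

a6 40

mode (3b) val=-2 bits=0x6 at bit 0: 0x0006
err (3b) val=4 bits=0x4 at bit 3: 0x0026
cnt (5b) val=2 bits=0x2 at bit 6: 0x00a6
lvl (4b) val=8 bits=0x8 at bit 11: 0x40a6
flags (1b) val=0 bits=0x0 at bit 15: 0x40a6
word = 0x40a6 → little-endian bytes:
  [0]=0xa6  [1]=0x40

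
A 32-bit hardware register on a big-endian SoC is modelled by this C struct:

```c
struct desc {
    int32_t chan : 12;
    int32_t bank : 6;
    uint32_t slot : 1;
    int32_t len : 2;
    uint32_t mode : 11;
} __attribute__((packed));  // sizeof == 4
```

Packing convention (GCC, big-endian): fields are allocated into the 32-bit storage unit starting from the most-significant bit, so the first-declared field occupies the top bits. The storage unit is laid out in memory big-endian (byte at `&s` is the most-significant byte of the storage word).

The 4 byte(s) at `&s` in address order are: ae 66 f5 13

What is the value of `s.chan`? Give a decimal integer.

[0]=0xae [1]=0x66 [2]=0xf5 [3]=0x13 (big-endian) → word 0xae66f513
chan [20+:12] = (word>>20) & 0xfff = 2790  ←
bank [14+:6] = (word>>14) & 0x3f = 27
slot [13+:1] = (word>>13) & 0x1 = 1
len [11+:2] = (word>>11) & 0x3 = 2
mode [0+:11] = (word>>0) & 0x7ff = 1299
chan signed 12b, MSB=1: 2790 - 4096 = -1306

-1306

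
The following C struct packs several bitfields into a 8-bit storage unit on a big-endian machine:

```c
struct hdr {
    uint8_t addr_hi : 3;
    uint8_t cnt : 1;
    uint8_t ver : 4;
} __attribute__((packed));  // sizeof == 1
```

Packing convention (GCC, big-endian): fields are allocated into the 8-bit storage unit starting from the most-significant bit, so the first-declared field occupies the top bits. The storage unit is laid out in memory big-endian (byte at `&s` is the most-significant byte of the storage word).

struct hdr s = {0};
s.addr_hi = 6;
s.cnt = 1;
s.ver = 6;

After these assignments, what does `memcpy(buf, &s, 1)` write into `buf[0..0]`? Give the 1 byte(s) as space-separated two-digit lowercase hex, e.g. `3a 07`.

d6

addr_hi (3b) val=6 bits=0x6 at bit 5: 0xc0
cnt (1b) val=1 bits=0x1 at bit 4: 0xd0
ver (4b) val=6 bits=0x6 at bit 0: 0xd6
word = 0xd6 → big-endian bytes:
  [0]=0xd6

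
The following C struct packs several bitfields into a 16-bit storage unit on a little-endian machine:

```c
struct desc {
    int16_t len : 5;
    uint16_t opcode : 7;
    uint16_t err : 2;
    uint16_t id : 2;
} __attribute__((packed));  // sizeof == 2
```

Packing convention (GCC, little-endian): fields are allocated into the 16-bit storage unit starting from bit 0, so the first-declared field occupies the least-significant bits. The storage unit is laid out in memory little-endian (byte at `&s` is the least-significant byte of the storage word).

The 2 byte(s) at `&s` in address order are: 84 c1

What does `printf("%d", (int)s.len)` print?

[0]=0x84 [1]=0xc1 (little-endian) → word 0xc184
len:5 @ bit 0 → (0xc184>>0)&0x1f = 0x4  ←
opcode:7 @ bit 5 → (0xc184>>5)&0x7f = 0xc
err:2 @ bit 12 → (0xc184>>12)&0x3 = 0x0
id:2 @ bit 14 → (0xc184>>14)&0x3 = 0x3
len signed 5b, MSB=0: value = 4

4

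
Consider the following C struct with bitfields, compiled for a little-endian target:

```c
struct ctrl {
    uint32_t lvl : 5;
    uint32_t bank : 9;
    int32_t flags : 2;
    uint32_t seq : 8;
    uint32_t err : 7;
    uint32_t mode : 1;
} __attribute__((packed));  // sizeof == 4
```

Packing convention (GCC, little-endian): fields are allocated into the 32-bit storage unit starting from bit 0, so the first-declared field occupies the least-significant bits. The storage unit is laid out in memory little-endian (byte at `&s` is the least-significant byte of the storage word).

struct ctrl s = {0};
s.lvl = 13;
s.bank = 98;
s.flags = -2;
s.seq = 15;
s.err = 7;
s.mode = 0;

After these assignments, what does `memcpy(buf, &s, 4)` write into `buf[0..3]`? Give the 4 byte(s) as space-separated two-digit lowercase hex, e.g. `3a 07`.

4d 8c 0f 07

[0+:5] lvl=13 & 0x1f = 0xd; word=0x0000000d
[5+:9] bank=98 & 0x1ff = 0x62; word=0x00000c4d
[14+:2] flags=-2 & 0x3 = 0x2; word=0x00008c4d
[16+:8] seq=15 & 0xff = 0xf; word=0x000f8c4d
[24+:7] err=7 & 0x7f = 0x7; word=0x070f8c4d
[31+:1] mode=0 & 0x1 = 0x0; word=0x070f8c4d
word = 0x070f8c4d → little-endian bytes:
  [0]=0x4d  [1]=0x8c  [2]=0x0f  [3]=0x07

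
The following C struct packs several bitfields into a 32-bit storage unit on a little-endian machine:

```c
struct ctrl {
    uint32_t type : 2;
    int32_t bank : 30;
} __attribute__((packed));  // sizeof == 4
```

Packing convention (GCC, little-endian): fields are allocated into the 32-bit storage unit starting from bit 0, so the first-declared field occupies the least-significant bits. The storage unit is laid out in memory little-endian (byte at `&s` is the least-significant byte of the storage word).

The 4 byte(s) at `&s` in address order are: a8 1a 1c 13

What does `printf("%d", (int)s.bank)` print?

[0]=0xa8 [1]=0x1a [2]=0x1c [3]=0x13 (little-endian) → word 0x131c1aa8
type [0+:2] = (word>>0) & 0x3 = 0
bank [2+:30] = (word>>2) & 0x3fffffff = 80152234  ←
bank signed 30b, MSB=0: value = 80152234

80152234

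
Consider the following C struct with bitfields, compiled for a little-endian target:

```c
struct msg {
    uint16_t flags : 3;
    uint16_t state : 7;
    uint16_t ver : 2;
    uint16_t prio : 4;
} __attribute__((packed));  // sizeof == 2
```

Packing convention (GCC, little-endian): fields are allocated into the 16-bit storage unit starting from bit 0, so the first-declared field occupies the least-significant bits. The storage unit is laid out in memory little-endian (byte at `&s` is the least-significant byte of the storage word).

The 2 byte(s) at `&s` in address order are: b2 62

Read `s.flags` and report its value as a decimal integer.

[0]=0xb2 [1]=0x62 (little-endian) → word 0x62b2
flags:3 @ bit 0 → (0x62b2>>0)&0x7 = 0x2  ←
state:7 @ bit 3 → (0x62b2>>3)&0x7f = 0x56
ver:2 @ bit 10 → (0x62b2>>10)&0x3 = 0x0
prio:4 @ bit 12 → (0x62b2>>12)&0xf = 0x6

2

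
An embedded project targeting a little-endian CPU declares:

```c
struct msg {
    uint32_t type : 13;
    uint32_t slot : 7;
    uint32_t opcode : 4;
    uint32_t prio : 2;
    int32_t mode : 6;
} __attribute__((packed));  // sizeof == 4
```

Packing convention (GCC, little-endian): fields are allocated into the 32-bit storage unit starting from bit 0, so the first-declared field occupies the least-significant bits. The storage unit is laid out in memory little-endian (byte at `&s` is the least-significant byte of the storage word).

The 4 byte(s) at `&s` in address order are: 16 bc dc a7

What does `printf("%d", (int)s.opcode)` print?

13

[0]=0x16 [1]=0xbc [2]=0xdc [3]=0xa7 (little-endian) → word 0xa7dcbc16
type:13 @ bit 0 → (0xa7dcbc16>>0)&0x1fff = 0x1c16
slot:7 @ bit 13 → (0xa7dcbc16>>13)&0x7f = 0x65
opcode:4 @ bit 20 → (0xa7dcbc16>>20)&0xf = 0xd  ←
prio:2 @ bit 24 → (0xa7dcbc16>>24)&0x3 = 0x3
mode:6 @ bit 26 → (0xa7dcbc16>>26)&0x3f = 0x29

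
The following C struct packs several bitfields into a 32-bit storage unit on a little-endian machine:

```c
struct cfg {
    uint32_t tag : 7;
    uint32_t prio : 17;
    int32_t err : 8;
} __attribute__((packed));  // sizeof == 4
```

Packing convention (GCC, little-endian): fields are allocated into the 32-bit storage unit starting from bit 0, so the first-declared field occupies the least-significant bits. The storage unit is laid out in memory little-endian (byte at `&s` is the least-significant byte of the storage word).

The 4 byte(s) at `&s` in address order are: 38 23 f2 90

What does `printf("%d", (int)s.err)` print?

-112

[0]=0x38 [1]=0x23 [2]=0xf2 [3]=0x90 (little-endian) → word 0x90f22338
tag [0+:7] = (word>>0) & 0x7f = 56
prio [7+:17] = (word>>7) & 0x1ffff = 123974
err [24+:8] = (word>>24) & 0xff = 144  ←
err signed 8b, MSB=1: 144 - 256 = -112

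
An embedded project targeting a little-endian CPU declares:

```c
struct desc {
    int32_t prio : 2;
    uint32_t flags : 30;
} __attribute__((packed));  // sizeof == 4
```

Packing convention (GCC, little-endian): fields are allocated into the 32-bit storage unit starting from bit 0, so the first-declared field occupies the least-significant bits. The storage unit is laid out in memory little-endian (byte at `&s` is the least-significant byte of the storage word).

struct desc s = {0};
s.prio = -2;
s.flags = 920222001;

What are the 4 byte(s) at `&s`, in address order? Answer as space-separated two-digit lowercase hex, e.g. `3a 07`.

prio (2b) val=-2 bits=0x2 at bit 0: 0x00000002
flags (30b) val=920222001 bits=0x36d97931 at bit 2: 0xdb65e4c6
word = 0xdb65e4c6 → little-endian bytes:
  [0]=0xc6  [1]=0xe4  [2]=0x65  [3]=0xdb

c6 e4 65 db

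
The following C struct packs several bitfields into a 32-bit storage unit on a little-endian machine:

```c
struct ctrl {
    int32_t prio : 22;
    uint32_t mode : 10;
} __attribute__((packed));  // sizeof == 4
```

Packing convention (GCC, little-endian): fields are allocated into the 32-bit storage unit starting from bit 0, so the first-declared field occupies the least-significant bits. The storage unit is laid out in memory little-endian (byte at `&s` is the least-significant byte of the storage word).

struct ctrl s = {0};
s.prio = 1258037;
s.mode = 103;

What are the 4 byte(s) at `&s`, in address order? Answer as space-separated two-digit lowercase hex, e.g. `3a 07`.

35 32 d3 19

[0+:22] prio=1258037 & 0x3fffff = 0x133235; word=0x00133235
[22+:10] mode=103 & 0x3ff = 0x67; word=0x19d33235
word = 0x19d33235 → little-endian bytes:
  [0]=0x35  [1]=0x32  [2]=0xd3  [3]=0x19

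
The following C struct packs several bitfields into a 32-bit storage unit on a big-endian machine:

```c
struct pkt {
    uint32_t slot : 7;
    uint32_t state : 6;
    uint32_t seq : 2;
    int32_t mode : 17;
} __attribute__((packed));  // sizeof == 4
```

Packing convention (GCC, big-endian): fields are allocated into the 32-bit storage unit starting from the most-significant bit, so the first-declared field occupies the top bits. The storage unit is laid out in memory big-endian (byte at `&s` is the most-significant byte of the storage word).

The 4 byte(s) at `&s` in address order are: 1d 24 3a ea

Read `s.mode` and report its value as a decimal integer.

15082

[0]=0x1d [1]=0x24 [2]=0x3a [3]=0xea (big-endian) → word 0x1d243aea
slot:7 @ bit 25 → (0x1d243aea>>25)&0x7f = 0xe
state:6 @ bit 19 → (0x1d243aea>>19)&0x3f = 0x24
seq:2 @ bit 17 → (0x1d243aea>>17)&0x3 = 0x2
mode:17 @ bit 0 → (0x1d243aea>>0)&0x1ffff = 0x3aea  ←
mode signed 17b, MSB=0: value = 15082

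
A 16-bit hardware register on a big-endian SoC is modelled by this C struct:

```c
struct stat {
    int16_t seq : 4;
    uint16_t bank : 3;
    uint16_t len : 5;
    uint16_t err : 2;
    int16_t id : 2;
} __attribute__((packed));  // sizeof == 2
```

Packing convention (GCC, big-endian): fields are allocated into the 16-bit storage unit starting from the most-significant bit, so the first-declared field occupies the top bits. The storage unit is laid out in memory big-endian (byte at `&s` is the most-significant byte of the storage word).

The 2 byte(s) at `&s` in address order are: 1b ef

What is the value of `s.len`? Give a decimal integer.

30

[0]=0x1b [1]=0xef (big-endian) → word 0x1bef
seq:4 @ bit 12 → (0x1bef>>12)&0xf = 0x1
bank:3 @ bit 9 → (0x1bef>>9)&0x7 = 0x5
len:5 @ bit 4 → (0x1bef>>4)&0x1f = 0x1e  ←
err:2 @ bit 2 → (0x1bef>>2)&0x3 = 0x3
id:2 @ bit 0 → (0x1bef>>0)&0x3 = 0x3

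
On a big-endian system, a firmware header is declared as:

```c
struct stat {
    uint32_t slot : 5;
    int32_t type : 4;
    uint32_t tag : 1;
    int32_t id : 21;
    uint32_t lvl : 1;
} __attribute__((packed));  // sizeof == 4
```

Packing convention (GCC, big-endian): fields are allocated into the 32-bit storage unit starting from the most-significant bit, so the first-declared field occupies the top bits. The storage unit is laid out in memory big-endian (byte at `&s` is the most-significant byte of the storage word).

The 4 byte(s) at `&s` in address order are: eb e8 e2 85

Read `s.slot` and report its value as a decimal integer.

29

[0]=0xeb [1]=0xe8 [2]=0xe2 [3]=0x85 (big-endian) → word 0xebe8e285
slot [27+:5] = (word>>27) & 0x1f = 29  ←
type [23+:4] = (word>>23) & 0xf = 7
tag [22+:1] = (word>>22) & 0x1 = 1
id [1+:21] = (word>>1) & 0x1fffff = 1339714
lvl [0+:1] = (word>>0) & 0x1 = 1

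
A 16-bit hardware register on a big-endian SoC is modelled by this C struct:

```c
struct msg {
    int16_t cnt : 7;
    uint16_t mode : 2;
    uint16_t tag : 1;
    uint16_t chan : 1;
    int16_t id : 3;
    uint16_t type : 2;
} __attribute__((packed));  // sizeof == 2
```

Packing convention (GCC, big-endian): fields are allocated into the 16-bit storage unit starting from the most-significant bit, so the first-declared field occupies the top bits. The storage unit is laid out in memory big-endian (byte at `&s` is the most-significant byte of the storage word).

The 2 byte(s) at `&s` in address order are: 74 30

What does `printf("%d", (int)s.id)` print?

-4

[0]=0x74 [1]=0x30 (big-endian) → word 0x7430
cnt:7 @ bit 9 → (0x7430>>9)&0x7f = 0x3a
mode:2 @ bit 7 → (0x7430>>7)&0x3 = 0x0
tag:1 @ bit 6 → (0x7430>>6)&0x1 = 0x0
chan:1 @ bit 5 → (0x7430>>5)&0x1 = 0x1
id:3 @ bit 2 → (0x7430>>2)&0x7 = 0x4  ←
type:2 @ bit 0 → (0x7430>>0)&0x3 = 0x0
id signed 3b, MSB=1: 4 - 8 = -4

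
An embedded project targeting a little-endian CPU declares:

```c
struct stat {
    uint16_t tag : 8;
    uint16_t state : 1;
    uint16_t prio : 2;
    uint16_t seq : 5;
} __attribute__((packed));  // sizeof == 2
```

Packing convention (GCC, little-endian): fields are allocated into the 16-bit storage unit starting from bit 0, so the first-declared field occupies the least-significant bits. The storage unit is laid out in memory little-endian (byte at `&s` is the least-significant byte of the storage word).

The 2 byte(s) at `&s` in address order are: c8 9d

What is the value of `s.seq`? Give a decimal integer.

19

[0]=0xc8 [1]=0x9d (little-endian) → word 0x9dc8
tag [0+:8] = (word>>0) & 0xff = 200
state [8+:1] = (word>>8) & 0x1 = 1
prio [9+:2] = (word>>9) & 0x3 = 2
seq [11+:5] = (word>>11) & 0x1f = 19  ←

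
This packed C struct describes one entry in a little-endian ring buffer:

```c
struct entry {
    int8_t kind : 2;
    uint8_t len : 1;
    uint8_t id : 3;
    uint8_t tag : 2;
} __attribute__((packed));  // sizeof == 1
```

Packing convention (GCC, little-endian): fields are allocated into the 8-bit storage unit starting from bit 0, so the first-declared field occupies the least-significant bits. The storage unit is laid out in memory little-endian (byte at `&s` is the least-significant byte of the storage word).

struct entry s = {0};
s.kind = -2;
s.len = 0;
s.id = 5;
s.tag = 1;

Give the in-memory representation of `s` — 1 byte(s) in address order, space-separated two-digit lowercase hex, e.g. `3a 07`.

[0+:2] kind=-2 & 0x3 = 0x2; word=0x02
[2+:1] len=0 & 0x1 = 0x0; word=0x02
[3+:3] id=5 & 0x7 = 0x5; word=0x2a
[6+:2] tag=1 & 0x3 = 0x1; word=0x6a
word = 0x6a → little-endian bytes:
  [0]=0x6a

6a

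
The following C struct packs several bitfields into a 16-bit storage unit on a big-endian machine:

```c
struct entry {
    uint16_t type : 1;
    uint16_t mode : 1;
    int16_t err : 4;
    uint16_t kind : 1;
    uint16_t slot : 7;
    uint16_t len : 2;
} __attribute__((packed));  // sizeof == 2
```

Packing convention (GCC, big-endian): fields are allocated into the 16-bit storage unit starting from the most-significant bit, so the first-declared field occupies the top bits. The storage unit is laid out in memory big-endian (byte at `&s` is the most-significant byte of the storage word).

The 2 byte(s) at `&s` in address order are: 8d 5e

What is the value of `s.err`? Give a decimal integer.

[0]=0x8d [1]=0x5e (big-endian) → word 0x8d5e
type [15+:1] = (word>>15) & 0x1 = 1
mode [14+:1] = (word>>14) & 0x1 = 0
err [10+:4] = (word>>10) & 0xf = 3  ←
kind [9+:1] = (word>>9) & 0x1 = 0
slot [2+:7] = (word>>2) & 0x7f = 87
len [0+:2] = (word>>0) & 0x3 = 2
err signed 4b, MSB=0: value = 3

3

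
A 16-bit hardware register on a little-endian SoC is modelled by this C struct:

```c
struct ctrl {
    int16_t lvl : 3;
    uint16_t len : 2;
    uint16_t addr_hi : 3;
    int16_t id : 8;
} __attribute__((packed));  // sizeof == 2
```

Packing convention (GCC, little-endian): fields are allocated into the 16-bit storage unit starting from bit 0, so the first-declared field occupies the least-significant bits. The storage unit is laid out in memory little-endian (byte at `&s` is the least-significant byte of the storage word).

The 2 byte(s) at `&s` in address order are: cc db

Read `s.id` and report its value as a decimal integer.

[0]=0xcc [1]=0xdb (little-endian) → word 0xdbcc
lvl:3 @ bit 0 → (0xdbcc>>0)&0x7 = 0x4
len:2 @ bit 3 → (0xdbcc>>3)&0x3 = 0x1
addr_hi:3 @ bit 5 → (0xdbcc>>5)&0x7 = 0x6
id:8 @ bit 8 → (0xdbcc>>8)&0xff = 0xdb  ←
id signed 8b, MSB=1: 219 - 256 = -37

-37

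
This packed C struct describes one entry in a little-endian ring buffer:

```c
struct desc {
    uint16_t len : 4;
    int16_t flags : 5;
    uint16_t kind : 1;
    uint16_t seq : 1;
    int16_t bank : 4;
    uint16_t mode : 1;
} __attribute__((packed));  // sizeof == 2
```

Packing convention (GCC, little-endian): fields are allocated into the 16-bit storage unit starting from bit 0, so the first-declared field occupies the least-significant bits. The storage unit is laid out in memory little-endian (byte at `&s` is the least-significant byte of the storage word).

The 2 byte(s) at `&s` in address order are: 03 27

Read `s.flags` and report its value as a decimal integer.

-16

[0]=0x03 [1]=0x27 (little-endian) → word 0x2703
len:4 @ bit 0 → (0x2703>>0)&0xf = 0x3
flags:5 @ bit 4 → (0x2703>>4)&0x1f = 0x10  ←
kind:1 @ bit 9 → (0x2703>>9)&0x1 = 0x1
seq:1 @ bit 10 → (0x2703>>10)&0x1 = 0x1
bank:4 @ bit 11 → (0x2703>>11)&0xf = 0x4
mode:1 @ bit 15 → (0x2703>>15)&0x1 = 0x0
flags signed 5b, MSB=1: 16 - 32 = -16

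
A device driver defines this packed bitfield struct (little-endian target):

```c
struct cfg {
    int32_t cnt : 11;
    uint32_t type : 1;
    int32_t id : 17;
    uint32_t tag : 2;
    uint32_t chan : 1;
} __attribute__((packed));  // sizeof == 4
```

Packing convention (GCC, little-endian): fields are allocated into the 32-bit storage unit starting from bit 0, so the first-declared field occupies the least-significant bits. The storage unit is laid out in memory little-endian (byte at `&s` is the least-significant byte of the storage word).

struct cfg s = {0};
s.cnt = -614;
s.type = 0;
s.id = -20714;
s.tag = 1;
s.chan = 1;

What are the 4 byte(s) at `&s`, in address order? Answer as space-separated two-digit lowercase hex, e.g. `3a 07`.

[0+:11] cnt=-614 & 0x7ff = 0x59a; word=0x0000059a
[11+:1] type=0 & 0x1 = 0x0; word=0x0000059a
[12+:17] id=-20714 & 0x1ffff = 0x1af16; word=0x1af1659a
[29+:2] tag=1 & 0x3 = 0x1; word=0x3af1659a
[31+:1] chan=1 & 0x1 = 0x1; word=0xbaf1659a
word = 0xbaf1659a → little-endian bytes:
  [0]=0x9a  [1]=0x65  [2]=0xf1  [3]=0xba

9a 65 f1 ba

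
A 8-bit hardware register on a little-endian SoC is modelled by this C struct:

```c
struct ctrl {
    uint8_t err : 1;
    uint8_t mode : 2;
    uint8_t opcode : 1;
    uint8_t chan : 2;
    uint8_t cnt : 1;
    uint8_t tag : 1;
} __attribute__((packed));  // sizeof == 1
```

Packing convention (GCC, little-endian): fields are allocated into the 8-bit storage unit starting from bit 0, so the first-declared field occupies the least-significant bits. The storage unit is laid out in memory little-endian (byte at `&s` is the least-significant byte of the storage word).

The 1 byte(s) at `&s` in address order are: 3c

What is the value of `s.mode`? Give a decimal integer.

[0]=0x3c (little-endian) → word 0x3c
err [0+:1] = (word>>0) & 0x1 = 0
mode [1+:2] = (word>>1) & 0x3 = 2  ←
opcode [3+:1] = (word>>3) & 0x1 = 1
chan [4+:2] = (word>>4) & 0x3 = 3
cnt [6+:1] = (word>>6) & 0x1 = 0
tag [7+:1] = (word>>7) & 0x1 = 0

2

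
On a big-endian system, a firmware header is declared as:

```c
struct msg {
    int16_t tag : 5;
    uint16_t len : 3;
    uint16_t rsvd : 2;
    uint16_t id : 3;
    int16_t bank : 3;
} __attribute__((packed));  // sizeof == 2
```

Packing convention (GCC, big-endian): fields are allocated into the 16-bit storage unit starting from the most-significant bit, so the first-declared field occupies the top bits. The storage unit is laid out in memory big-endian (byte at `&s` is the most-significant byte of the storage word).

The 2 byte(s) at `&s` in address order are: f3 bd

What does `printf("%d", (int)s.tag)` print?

[0]=0xf3 [1]=0xbd (big-endian) → word 0xf3bd
tag:5 @ bit 11 → (0xf3bd>>11)&0x1f = 0x1e  ←
len:3 @ bit 8 → (0xf3bd>>8)&0x7 = 0x3
rsvd:2 @ bit 6 → (0xf3bd>>6)&0x3 = 0x2
id:3 @ bit 3 → (0xf3bd>>3)&0x7 = 0x7
bank:3 @ bit 0 → (0xf3bd>>0)&0x7 = 0x5
tag signed 5b, MSB=1: 30 - 32 = -2

-2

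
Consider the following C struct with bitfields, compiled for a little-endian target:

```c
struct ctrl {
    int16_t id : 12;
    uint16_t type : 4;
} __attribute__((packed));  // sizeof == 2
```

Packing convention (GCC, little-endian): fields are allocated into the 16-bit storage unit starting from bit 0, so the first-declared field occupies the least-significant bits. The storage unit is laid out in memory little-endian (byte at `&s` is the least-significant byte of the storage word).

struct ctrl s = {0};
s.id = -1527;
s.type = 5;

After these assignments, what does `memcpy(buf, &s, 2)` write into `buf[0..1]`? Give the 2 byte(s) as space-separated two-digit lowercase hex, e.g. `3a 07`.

09 5a

[0+:12] id=-1527 & 0xfff = 0xa09; word=0x0a09
[12+:4] type=5 & 0xf = 0x5; word=0x5a09
word = 0x5a09 → little-endian bytes:
  [0]=0x09  [1]=0x5a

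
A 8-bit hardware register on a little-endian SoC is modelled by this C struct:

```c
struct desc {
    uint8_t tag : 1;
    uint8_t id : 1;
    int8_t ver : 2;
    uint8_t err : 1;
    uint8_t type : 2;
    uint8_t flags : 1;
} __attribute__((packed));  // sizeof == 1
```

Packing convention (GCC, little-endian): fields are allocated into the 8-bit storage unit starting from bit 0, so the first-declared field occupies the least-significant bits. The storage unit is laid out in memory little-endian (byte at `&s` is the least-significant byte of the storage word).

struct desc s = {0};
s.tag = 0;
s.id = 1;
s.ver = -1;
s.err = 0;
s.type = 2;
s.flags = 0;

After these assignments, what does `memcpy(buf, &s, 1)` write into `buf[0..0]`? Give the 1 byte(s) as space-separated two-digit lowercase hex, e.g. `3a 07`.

4e

[0+:1] tag=0 & 0x1 = 0x0; word=0x00
[1+:1] id=1 & 0x1 = 0x1; word=0x02
[2+:2] ver=-1 & 0x3 = 0x3; word=0x0e
[4+:1] err=0 & 0x1 = 0x0; word=0x0e
[5+:2] type=2 & 0x3 = 0x2; word=0x4e
[7+:1] flags=0 & 0x1 = 0x0; word=0x4e
word = 0x4e → little-endian bytes:
  [0]=0x4e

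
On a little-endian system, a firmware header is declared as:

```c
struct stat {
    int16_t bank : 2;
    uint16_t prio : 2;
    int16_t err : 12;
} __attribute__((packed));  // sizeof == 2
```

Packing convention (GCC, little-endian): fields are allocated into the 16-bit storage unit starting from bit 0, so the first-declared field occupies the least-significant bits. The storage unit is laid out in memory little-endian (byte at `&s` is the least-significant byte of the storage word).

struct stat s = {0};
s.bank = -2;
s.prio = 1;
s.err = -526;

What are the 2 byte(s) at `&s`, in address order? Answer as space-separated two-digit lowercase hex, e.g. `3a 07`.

[0+:2] bank=-2 & 0x3 = 0x2; word=0x0002
[2+:2] prio=1 & 0x3 = 0x1; word=0x0006
[4+:12] err=-526 & 0xfff = 0xdf2; word=0xdf26
word = 0xdf26 → little-endian bytes:
  [0]=0x26  [1]=0xdf

26 df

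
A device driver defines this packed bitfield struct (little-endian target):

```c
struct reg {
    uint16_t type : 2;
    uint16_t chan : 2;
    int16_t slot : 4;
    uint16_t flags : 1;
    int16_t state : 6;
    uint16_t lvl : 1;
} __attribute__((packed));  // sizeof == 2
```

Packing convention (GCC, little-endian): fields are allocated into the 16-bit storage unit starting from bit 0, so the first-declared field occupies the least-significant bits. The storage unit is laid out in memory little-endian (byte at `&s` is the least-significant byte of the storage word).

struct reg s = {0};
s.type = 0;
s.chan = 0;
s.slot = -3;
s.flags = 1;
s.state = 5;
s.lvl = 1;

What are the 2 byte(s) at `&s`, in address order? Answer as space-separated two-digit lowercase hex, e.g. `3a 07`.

d0 8b

type:2 = 0 → 0x0 << 0 → word 0x0000
chan:2 = 0 → 0x0 << 2 → word 0x0000
slot:4 = -3 → 0xd << 4 → word 0x00d0
flags:1 = 1 → 0x1 << 8 → word 0x01d0
state:6 = 5 → 0x5 << 9 → word 0x0bd0
lvl:1 = 1 → 0x1 << 15 → word 0x8bd0
word = 0x8bd0 → little-endian bytes:
  [0]=0xd0  [1]=0x8b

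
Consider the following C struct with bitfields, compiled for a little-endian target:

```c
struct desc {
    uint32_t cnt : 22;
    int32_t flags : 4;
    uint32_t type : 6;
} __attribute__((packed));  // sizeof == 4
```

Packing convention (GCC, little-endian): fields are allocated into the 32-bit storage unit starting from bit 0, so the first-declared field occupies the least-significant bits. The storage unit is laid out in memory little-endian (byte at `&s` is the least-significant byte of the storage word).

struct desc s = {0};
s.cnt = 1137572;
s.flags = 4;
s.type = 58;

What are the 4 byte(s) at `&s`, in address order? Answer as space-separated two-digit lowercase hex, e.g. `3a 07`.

[0+:22] cnt=1137572 & 0x3fffff = 0x115ba4; word=0x00115ba4
[22+:4] flags=4 & 0xf = 0x4; word=0x01115ba4
[26+:6] type=58 & 0x3f = 0x3a; word=0xe9115ba4
word = 0xe9115ba4 → little-endian bytes:
  [0]=0xa4  [1]=0x5b  [2]=0x11  [3]=0xe9

a4 5b 11 e9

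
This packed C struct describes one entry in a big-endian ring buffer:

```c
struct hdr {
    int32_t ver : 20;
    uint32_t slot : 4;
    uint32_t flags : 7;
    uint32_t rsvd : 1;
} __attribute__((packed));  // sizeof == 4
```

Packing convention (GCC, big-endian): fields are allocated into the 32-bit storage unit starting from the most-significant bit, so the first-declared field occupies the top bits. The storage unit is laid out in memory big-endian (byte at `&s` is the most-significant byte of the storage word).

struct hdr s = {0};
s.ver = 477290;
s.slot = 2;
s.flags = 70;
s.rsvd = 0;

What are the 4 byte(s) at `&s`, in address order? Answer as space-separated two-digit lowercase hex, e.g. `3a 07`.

ver (20b) val=477290 bits=0x7486a at bit 12: 0x7486a000
slot (4b) val=2 bits=0x2 at bit 8: 0x7486a200
flags (7b) val=70 bits=0x46 at bit 1: 0x7486a28c
rsvd (1b) val=0 bits=0x0 at bit 0: 0x7486a28c
word = 0x7486a28c → big-endian bytes:
  [0]=0x74  [1]=0x86  [2]=0xa2  [3]=0x8c

74 86 a2 8c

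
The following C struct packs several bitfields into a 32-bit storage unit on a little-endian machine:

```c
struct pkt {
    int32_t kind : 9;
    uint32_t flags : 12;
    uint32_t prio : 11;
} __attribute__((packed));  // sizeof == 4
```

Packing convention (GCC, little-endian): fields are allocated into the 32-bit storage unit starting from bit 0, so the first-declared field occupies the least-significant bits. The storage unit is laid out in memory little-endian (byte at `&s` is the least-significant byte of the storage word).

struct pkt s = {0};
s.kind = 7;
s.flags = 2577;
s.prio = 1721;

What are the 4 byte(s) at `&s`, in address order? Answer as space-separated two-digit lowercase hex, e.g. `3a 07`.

[0+:9] kind=7 & 0x1ff = 0x7; word=0x00000007
[9+:12] flags=2577 & 0xfff = 0xa11; word=0x00142207
[21+:11] prio=1721 & 0x7ff = 0x6b9; word=0xd7342207
word = 0xd7342207 → little-endian bytes:
  [0]=0x07  [1]=0x22  [2]=0x34  [3]=0xd7

07 22 34 d7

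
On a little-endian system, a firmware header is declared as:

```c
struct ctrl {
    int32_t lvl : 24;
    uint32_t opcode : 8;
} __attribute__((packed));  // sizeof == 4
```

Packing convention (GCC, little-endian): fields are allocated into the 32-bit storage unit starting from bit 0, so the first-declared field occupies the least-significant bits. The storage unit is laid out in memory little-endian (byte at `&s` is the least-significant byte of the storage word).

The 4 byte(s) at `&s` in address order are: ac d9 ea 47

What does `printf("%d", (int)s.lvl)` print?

-1386068

[0]=0xac [1]=0xd9 [2]=0xea [3]=0x47 (little-endian) → word 0x47ead9ac
lvl [0+:24] = (word>>0) & 0xffffff = 15391148  ←
opcode [24+:8] = (word>>24) & 0xff = 71
lvl signed 24b, MSB=1: 15391148 - 16777216 = -1386068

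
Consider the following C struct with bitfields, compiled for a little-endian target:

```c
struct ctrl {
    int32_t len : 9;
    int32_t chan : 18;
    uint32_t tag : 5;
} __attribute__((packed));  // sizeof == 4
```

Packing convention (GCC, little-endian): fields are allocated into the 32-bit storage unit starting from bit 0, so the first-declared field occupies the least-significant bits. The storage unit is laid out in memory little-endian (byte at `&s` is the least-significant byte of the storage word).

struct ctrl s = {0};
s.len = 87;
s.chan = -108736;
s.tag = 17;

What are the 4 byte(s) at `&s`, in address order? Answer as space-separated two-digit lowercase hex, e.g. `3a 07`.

len (9b) val=87 bits=0x57 at bit 0: 0x00000057
chan (18b) val=-108736 bits=0x25740 at bit 9: 0x04ae8057
tag (5b) val=17 bits=0x11 at bit 27: 0x8cae8057
word = 0x8cae8057 → little-endian bytes:
  [0]=0x57  [1]=0x80  [2]=0xae  [3]=0x8c

57 80 ae 8c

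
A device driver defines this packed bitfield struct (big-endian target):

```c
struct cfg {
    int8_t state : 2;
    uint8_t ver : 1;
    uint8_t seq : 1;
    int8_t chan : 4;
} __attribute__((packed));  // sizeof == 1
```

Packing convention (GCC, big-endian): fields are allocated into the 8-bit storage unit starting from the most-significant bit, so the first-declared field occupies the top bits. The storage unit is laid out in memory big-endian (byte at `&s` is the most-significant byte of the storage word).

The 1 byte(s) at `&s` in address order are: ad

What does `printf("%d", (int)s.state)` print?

[0]=0xad (big-endian) → word 0xad
state [6+:2] = (word>>6) & 0x3 = 2  ←
ver [5+:1] = (word>>5) & 0x1 = 1
seq [4+:1] = (word>>4) & 0x1 = 0
chan [0+:4] = (word>>0) & 0xf = 13
state signed 2b, MSB=1: 2 - 4 = -2

-2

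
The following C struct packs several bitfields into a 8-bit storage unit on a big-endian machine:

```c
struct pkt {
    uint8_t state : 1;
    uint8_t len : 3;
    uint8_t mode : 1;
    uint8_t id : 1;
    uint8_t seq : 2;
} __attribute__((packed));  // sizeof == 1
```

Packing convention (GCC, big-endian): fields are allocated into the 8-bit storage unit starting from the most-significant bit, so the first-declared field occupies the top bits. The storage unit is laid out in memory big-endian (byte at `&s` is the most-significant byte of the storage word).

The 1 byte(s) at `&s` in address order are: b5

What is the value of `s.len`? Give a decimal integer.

3

[0]=0xb5 (big-endian) → word 0xb5
state:1 @ bit 7 → (0xb5>>7)&0x1 = 0x1
len:3 @ bit 4 → (0xb5>>4)&0x7 = 0x3  ←
mode:1 @ bit 3 → (0xb5>>3)&0x1 = 0x0
id:1 @ bit 2 → (0xb5>>2)&0x1 = 0x1
seq:2 @ bit 0 → (0xb5>>0)&0x3 = 0x1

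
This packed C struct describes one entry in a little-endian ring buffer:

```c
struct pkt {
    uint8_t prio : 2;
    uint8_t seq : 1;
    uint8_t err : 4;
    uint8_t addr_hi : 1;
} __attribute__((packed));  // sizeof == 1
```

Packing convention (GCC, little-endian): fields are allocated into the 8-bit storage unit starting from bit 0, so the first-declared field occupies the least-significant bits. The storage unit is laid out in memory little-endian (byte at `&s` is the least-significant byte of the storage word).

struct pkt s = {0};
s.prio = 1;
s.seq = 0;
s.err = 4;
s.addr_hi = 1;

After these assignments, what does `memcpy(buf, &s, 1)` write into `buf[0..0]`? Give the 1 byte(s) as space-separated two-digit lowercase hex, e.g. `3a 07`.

a1

prio (2b) val=1 bits=0x1 at bit 0: 0x01
seq (1b) val=0 bits=0x0 at bit 2: 0x01
err (4b) val=4 bits=0x4 at bit 3: 0x21
addr_hi (1b) val=1 bits=0x1 at bit 7: 0xa1
word = 0xa1 → little-endian bytes:
  [0]=0xa1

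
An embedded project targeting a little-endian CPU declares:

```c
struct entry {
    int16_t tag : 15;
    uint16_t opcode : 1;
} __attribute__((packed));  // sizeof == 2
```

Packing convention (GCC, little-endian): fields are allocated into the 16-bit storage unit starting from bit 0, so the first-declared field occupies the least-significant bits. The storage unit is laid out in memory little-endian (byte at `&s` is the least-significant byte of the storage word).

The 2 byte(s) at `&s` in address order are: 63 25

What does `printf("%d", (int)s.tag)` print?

[0]=0x63 [1]=0x25 (little-endian) → word 0x2563
tag:15 @ bit 0 → (0x2563>>0)&0x7fff = 0x2563  ←
opcode:1 @ bit 15 → (0x2563>>15)&0x1 = 0x0
tag signed 15b, MSB=0: value = 9571

9571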